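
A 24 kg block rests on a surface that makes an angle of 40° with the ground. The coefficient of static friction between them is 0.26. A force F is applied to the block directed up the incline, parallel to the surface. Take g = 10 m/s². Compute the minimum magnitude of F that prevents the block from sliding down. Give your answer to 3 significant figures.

The normal force is N = mg cos 40° = 183.851 N. With F at its minimum the block is on the verge of sliding down, so static friction is at its maximum μ_s N = 0.26 × 183.851 = 47.801 N and acts up the slope.
Equilibrium along the incline: F + μ_s N = mg sin 40°, so F = 154.269 − 47.801 = 106.468 N.

106 N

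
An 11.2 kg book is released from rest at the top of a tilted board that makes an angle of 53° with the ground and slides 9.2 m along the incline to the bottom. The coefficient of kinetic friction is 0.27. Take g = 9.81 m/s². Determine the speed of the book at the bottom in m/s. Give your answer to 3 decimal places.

The weight component along the incline is mg sin 53° = 87.748 N and the normal force is N = mg cos 53° = 66.123 N.
Friction up the slope is f = μN = 0.27 × 66.123 = 17.853 N, so the net downslope force is 87.748 − 17.853 = 69.895 N and a = 69.895 / 11.2 = 6.2406 m/s².
Starting from rest over a distance of 9.2 m, v² = 2aL = 2 × 6.2406 × 9.2 = 114.8270, so v = 10.7157 m/s.

10.716 m/s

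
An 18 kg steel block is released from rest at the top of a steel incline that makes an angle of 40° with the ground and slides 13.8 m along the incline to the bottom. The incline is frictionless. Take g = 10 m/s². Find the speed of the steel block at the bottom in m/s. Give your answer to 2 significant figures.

13 m/s

The weight component along the incline is mg sin 40° = 115.702 N and the normal force is N = mg cos 40° = 137.888 N.
With no friction, a = g sin 40° = 6.4279 m/s².
Starting from rest over a distance of 13.8 m, v² = 2aL = 2 × 6.4279 × 13.8 = 177.4100, so v = 13.3195 m/s.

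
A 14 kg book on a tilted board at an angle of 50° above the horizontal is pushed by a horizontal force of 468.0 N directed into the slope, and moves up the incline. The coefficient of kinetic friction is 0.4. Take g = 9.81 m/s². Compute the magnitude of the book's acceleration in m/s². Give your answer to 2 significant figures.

1.2 m/s²

The horizontal push has components F cos 50° = 468.0 × 0.6428 = 300.830 N up the incline and F sin 50° = 468.0 × 0.7660 = 358.488 N pressing into the surface.
The normal force is therefore N = mg cos 50° + F sin 50° = 88.282 + 358.488 = 446.770 N, and kinetic friction down the slope is μN = 0.4 × 446.770 = 178.708 N.
Along the incline: F cos 50° − mg sin 50° − μN = ma, so 300.830 − 105.202 − 178.708 = 14 a, giving a = 1.2086 m/s².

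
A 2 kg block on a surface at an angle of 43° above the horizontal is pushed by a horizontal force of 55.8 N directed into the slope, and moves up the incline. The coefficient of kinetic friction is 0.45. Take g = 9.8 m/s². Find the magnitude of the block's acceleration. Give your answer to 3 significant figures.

1.93 m/s²

The horizontal push has components F cos 43° = 55.8 × 0.7314 = 40.812 N up the incline and F sin 43° = 55.8 × 0.6820 = 38.056 N pressing into the surface.
The normal force is therefore N = mg cos 43° + F sin 43° = 14.335 + 38.056 = 52.391 N, and kinetic friction down the slope is μN = 0.45 × 52.391 = 23.576 N.
Along the incline: F cos 43° − mg sin 43° − μN = ma, so 40.812 − 13.367 − 23.576 = 2 a, giving a = 1.9345 m/s².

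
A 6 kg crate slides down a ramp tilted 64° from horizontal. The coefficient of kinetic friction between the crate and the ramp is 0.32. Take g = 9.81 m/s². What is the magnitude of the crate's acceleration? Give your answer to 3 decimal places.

Resolving the weight along the incline: the component pulling the crate down the slope is mg sin 64° = 6 × 9.81 × 0.8988 = 52.903 N, and the normal force is N = mg cos 64° = 6 × 9.81 × 0.4384 = 25.804 N.
Kinetic friction acts up the slope with magnitude f = μN = 0.32 × 25.804 = 8.257 N.
Net force along the incline is 52.903 − 8.257 = 44.646 N, so a = 44.646 / 6 = 7.4410 m/s².

7.441 m/s²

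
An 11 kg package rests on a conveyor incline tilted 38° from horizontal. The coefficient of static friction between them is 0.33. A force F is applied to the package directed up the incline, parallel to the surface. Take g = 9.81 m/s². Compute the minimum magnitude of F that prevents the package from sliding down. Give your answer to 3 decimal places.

38.375 N

The normal force is N = mg cos 38° = 85.034 N. With F at its minimum the package is on the verge of sliding down, so static friction is at its maximum μ_s N = 0.33 × 85.034 = 28.061 N and acts up the slope.
Equilibrium along the incline: F + μ_s N = mg sin 38°, so F = 66.436 − 28.061 = 38.375 N.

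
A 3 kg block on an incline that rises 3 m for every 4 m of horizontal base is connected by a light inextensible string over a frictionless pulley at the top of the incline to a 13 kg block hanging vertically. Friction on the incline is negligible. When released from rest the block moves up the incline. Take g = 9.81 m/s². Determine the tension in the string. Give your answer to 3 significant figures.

For the block on the incline: the weight component along the slope is m₁g sin 36.87° = 3 × 9.81 × 0.6000 = 17.658 N and the normal force is N = m₁g cos 36.87° = 23.544 N.
Newton's second law for the block (up-slope positive): T − 17.658 = 3 a. For the hanging block (downward positive): 13 × 9.81 − T = 13 a.
Adding the two equations eliminates T: 109.872 = 16 a, so a = 6.8670 m/s².
Then from the hanging block's equation, T = 13 × (9.81 − 6.8670) = 38.259 N.

38.3 N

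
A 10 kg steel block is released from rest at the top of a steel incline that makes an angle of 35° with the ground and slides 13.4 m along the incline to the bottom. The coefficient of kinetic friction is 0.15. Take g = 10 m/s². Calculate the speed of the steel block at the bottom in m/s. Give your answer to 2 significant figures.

11 m/s

The weight component along the incline is mg sin 35° = 57.358 N and the normal force is N = mg cos 35° = 81.915 N.
Friction up the slope is f = μN = 0.15 × 81.915 = 12.287 N, so the net downslope force is 57.358 − 12.287 = 45.071 N and a = 45.071 / 10 = 4.5071 m/s².
Starting from rest over a distance of 13.4 m, v² = 2aL = 2 × 4.5071 × 13.4 = 120.7903, so v = 10.9905 m/s.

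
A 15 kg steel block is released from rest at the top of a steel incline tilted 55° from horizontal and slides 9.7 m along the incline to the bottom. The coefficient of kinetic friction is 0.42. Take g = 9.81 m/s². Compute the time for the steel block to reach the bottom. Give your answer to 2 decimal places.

The weight component along the incline is mg sin 55° = 120.538 N and the normal force is N = mg cos 55° = 84.402 N.
Friction up the slope is f = μN = 0.42 × 84.402 = 35.449 N, so the net downslope force is 120.538 − 35.449 = 85.089 N and a = 85.089 / 15 = 5.6726 m/s².
Starting from rest, L = ½at², so t = √(2L/a) = √(2 × 9.7 / 5.6726) = 1.8493 s.

1.85 s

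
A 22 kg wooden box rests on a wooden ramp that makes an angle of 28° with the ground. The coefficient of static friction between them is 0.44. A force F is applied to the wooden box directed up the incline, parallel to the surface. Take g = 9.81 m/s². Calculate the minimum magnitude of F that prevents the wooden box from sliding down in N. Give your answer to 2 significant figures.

The normal force is N = mg cos 28° = 190.558 N. With F at its minimum the wooden box is on the verge of sliding down, so static friction is at its maximum μ_s N = 0.44 × 190.558 = 83.846 N and acts up the slope.
Equilibrium along the incline: F + μ_s N = mg sin 28°, so F = 101.321 − 83.846 = 17.475 N.

17 N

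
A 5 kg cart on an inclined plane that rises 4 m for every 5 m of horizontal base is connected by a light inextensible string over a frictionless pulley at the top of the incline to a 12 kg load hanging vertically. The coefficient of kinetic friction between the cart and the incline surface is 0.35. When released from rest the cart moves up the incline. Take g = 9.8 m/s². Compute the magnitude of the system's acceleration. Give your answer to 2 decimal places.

4.33 m/s²

For the cart on the incline: the weight component along the slope is m₁g sin 38.66° = 5 × 9.8 × 0.6247 = 30.610 N and the normal force is N = m₁g cos 38.66° = 38.263 N.
Kinetic friction opposes the cart's motion up the incline: f = μN = 0.35 × 38.263 = 13.392 N acting down the slope.
Newton's second law for the cart (up-slope positive): T − 30.610 − 13.392 = 5 a. For the hanging load (downward positive): 12 × 9.8 − T = 12 a.
Adding the two equations eliminates T: 73.598 = 17 a, so a = 4.3293 m/s².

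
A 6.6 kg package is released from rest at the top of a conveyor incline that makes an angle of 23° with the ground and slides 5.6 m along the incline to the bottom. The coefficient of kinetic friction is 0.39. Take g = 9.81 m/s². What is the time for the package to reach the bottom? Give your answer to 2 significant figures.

The weight component along the incline is mg sin 23° = 25.298 N and the normal force is N = mg cos 23° = 59.599 N.
Friction up the slope is f = μN = 0.39 × 59.599 = 23.244 N, so the net downslope force is 25.298 − 23.244 = 2.054 N and a = 2.054 / 6.6 = 0.3112 m/s².
Starting from rest, L = ½at², so t = √(2L/a) = √(2 × 5.6 / 0.3112) = 5.9991 s.

6.0 s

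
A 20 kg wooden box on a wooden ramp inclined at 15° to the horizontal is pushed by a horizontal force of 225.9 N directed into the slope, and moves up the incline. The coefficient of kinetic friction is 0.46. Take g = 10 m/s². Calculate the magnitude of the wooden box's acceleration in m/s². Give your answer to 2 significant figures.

The horizontal push has components F cos 15° = 225.9 × 0.9659 = 218.197 N up the incline and F sin 15° = 225.9 × 0.2588 = 58.463 N pressing into the surface.
The normal force is therefore N = mg cos 15° + F sin 15° = 193.180 + 58.463 = 251.643 N, and kinetic friction down the slope is μN = 0.46 × 251.643 = 115.756 N.
Along the incline: F cos 15° − mg sin 15° − μN = ma, so 218.197 − 51.760 − 115.756 = 20 a, giving a = 2.5341 m/s².

2.5 m/s²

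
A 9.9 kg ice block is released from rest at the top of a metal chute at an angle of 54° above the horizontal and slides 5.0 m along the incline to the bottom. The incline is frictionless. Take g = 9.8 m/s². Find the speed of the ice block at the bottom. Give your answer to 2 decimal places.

The weight component along the incline is mg sin 54° = 78.491 N and the normal force is N = mg cos 54° = 57.027 N.
With no friction, a = g sin 54° = 7.9284 m/s².
Starting from rest over a distance of 5.0 m, v² = 2aL = 2 × 7.9284 × 5.0 = 79.2840, so v = 8.9042 m/s.

8.90 m/s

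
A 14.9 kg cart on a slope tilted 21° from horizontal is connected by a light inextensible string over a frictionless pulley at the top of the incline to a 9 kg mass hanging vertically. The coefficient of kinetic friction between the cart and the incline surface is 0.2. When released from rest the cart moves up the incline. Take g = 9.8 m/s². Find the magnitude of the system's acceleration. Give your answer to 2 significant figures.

0.36 m/s²

For the cart on the incline: the weight component along the slope is m₁g sin 21° = 14.9 × 9.8 × 0.3584 = 52.334 N and the normal force is N = m₁g cos 21° = 136.321 N.
Kinetic friction opposes the cart's motion up the incline: f = μN = 0.2 × 136.321 = 27.264 N acting down the slope.
Newton's second law for the cart (up-slope positive): T − 52.334 − 27.264 = 14.9 a. For the hanging mass (downward positive): 9 × 9.8 − T = 9 a.
Adding the two equations eliminates T: 8.602 = 23.9 a, so a = 0.3599 m/s².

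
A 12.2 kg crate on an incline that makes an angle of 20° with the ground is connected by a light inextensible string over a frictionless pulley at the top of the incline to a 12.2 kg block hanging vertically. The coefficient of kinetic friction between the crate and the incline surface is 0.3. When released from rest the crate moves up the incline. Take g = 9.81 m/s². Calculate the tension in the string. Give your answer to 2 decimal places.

For the crate on the incline: the weight component along the slope is m₁g sin 20° = 12.2 × 9.81 × 0.3420 = 40.931 N and the normal force is N = m₁g cos 20° = 112.464 N.
Kinetic friction opposes the crate's motion up the incline: f = μN = 0.3 × 112.464 = 33.739 N acting down the slope.
Newton's second law for the crate (up-slope positive): T − 40.931 − 33.739 = 12.2 a. For the hanging block (downward positive): 12.2 × 9.81 − T = 12.2 a.
Adding the two equations eliminates T: 45.012 = 24.4 a, so a = 1.8448 m/s².
Then from the hanging block's equation, T = 12.2 × (9.81 − 1.8448) = 97.175 N.

97.18 N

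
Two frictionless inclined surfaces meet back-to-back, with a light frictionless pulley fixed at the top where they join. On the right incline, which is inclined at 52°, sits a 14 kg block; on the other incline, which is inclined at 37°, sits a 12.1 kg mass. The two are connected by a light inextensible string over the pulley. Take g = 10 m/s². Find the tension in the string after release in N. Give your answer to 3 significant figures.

Resolve each weight along its own incline: the 14 kg mass has component 14 × 10 × sin 52° = 110.322 N down its slope, and the 12.1 kg mass has 12.1 × 10 × sin 37° = 72.820 N down its slope.
The 14 kg side's 110.322 N exceeds the other side's 72.820 N, so that mass slides down and the 12.1 kg mass slides up. Taking that direction as positive, Newton's second law for the whole system gives 110.322 − 72.820 = (14 + 12.1) a, so a = 37.502 / 26.1 = 1.4369 m/s².
For the 12.1 kg mass (up-slope positive): T − 72.820 = 12.1 × 1.4369, so T = 90.206 N.

90.2 N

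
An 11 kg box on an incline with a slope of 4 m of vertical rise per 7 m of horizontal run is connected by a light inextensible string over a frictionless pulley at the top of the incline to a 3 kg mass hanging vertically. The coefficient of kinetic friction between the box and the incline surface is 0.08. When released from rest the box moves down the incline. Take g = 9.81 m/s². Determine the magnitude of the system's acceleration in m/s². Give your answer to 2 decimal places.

For the box on the incline: the weight component along the slope is m₁g sin 29.74° = 11 × 9.81 × 0.4961 = 53.534 N and the normal force is N = m₁g cos 29.74° = 93.692 N.
Kinetic friction opposes the box's motion down the incline: f = μN = 0.08 × 93.692 = 7.495 N acting up the slope.
Newton's second law for the box (down-slope positive): 53.534 − 7.495 − T = 11 a. For the hanging mass (upward positive): T − 3 × 9.81 = 3 a.
Adding the two equations eliminates T: 16.609 = 14 a, so a = 1.1864 m/s².

1.19 m/s²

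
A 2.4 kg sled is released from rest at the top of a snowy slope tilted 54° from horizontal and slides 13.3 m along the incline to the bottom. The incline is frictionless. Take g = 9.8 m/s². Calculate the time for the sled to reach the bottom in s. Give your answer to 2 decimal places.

1.83 s

The weight component along the incline is mg sin 54° = 19.028 N and the normal force is N = mg cos 54° = 13.825 N.
With no friction, a = g sin 54° = 7.9284 m/s².
Starting from rest, L = ½at², so t = √(2L/a) = √(2 × 13.3 / 7.9284) = 1.8317 s.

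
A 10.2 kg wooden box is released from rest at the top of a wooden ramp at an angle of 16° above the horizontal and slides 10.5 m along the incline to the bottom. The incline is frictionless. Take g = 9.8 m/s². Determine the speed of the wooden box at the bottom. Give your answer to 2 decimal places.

7.53 m/s

The weight component along the incline is mg sin 16° = 27.553 N and the normal force is N = mg cos 16° = 96.088 N.
With no friction, a = g sin 16° = 2.7012 m/s².
Starting from rest over a distance of 10.5 m, v² = 2aL = 2 × 2.7012 × 10.5 = 56.7252, so v = 7.5316 m/s.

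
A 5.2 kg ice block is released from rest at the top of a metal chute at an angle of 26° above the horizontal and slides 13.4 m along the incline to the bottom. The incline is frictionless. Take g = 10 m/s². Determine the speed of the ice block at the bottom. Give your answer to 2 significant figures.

The weight component along the incline is mg sin 26° = 22.795 N and the normal force is N = mg cos 26° = 46.737 N.
With no friction, a = g sin 26° = 4.3837 m/s².
Starting from rest over a distance of 13.4 m, v² = 2aL = 2 × 4.3837 × 13.4 = 117.4832, so v = 10.8390 m/s.

11 m/s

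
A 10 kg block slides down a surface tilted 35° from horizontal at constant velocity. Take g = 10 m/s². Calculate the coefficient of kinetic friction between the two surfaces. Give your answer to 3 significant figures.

At constant velocity the net force along the incline is zero: mg sin 35° = μ mg cos 35°.
So μ = tan 35° = 0.5736 / 0.8192 = 0.7002.

0.700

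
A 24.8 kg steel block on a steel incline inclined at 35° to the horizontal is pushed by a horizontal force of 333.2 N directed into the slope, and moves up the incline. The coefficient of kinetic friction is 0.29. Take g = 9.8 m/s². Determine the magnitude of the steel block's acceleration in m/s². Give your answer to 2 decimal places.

0.82 m/s²

The horizontal push has components F cos 35° = 333.2 × 0.8192 = 272.957 N up the incline and F sin 35° = 333.2 × 0.5736 = 191.124 N pressing into the surface.
The normal force is therefore N = mg cos 35° + F sin 35° = 199.098 + 191.124 = 390.222 N, and kinetic friction down the slope is μN = 0.29 × 390.222 = 113.164 N.
Along the incline: F cos 35° − mg sin 35° − μN = ma, so 272.957 − 139.408 − 113.164 = 24.8 a, giving a = 0.8220 m/s².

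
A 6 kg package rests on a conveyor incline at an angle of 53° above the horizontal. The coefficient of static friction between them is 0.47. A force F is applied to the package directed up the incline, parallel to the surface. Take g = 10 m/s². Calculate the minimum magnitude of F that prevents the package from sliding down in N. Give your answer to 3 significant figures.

The normal force is N = mg cos 53° = 36.109 N. With F at its minimum the package is on the verge of sliding down, so static friction is at its maximum μ_s N = 0.47 × 36.109 = 16.971 N and acts up the slope.
Equilibrium along the incline: F + μ_s N = mg sin 53°, so F = 47.918 − 16.971 = 30.947 N.

30.9 N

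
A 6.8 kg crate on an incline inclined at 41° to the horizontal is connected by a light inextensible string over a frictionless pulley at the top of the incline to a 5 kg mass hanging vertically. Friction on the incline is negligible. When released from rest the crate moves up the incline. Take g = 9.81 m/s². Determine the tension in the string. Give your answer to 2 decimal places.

For the crate on the incline: the weight component along the slope is m₁g sin 41° = 6.8 × 9.81 × 0.6561 = 43.767 N and the normal force is N = m₁g cos 41° = 50.345 N.
Newton's second law for the crate (up-slope positive): T − 43.767 = 6.8 a. For the hanging mass (downward positive): 5 × 9.81 − T = 5 a.
Adding the two equations eliminates T: 5.283 = 11.8 a, so a = 0.4477 m/s².
Then from the hanging mass's equation, T = 5 × (9.81 − 0.4477) = 46.812 N.

46.81 N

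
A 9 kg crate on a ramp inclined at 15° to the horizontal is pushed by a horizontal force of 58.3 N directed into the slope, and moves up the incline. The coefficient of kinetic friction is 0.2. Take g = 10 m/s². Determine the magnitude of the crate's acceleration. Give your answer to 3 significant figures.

The horizontal push has components F cos 15° = 58.3 × 0.9659 = 56.312 N up the incline and F sin 15° = 58.3 × 0.2588 = 15.088 N pressing into the surface.
The normal force is therefore N = mg cos 15° + F sin 15° = 86.931 + 15.088 = 102.019 N, and kinetic friction down the slope is μN = 0.2 × 102.019 = 20.404 N.
Along the incline: F cos 15° − mg sin 15° − μN = ma, so 56.312 − 23.292 − 20.404 = 9 a, giving a = 1.4018 m/s².

1.40 m/s²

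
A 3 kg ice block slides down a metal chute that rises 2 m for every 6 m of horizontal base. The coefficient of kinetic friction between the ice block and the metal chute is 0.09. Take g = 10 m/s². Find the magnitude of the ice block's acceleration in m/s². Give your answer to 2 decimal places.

2.31 m/s²

Resolving the weight along the incline: the component pulling the ice block down the slope is mg sin 18.43° = 3 × 10 × 0.3162 = 9.486 N, and the normal force is N = mg cos 18.43° = 3 × 10 × 0.9487 = 28.461 N.
Kinetic friction acts up the slope with magnitude f = μN = 0.09 × 28.461 = 2.561 N.
Net force along the incline is 9.486 − 2.561 = 6.925 N, so a = 6.925 / 3 = 2.3083 m/s².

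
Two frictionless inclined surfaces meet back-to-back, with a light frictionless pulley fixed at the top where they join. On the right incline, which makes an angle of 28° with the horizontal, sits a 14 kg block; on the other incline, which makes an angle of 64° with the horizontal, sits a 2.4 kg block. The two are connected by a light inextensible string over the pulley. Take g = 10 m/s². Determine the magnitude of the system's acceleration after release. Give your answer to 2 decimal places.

2.69 m/s²

Resolve each weight along its own incline: the 14 kg mass has component 14 × 10 × sin 28° = 65.726 N down its slope, and the 2.4 kg mass has 2.4 × 10 × sin 64° = 21.571 N down its slope.
The 14 kg side's 65.726 N exceeds the other side's 21.571 N, so that mass slides down and the 2.4 kg mass slides up. Taking that direction as positive, Newton's second law for the whole system gives 65.726 − 21.571 = (14 + 2.4) a, so a = 44.155 / 16.4 = 2.6924 m/s².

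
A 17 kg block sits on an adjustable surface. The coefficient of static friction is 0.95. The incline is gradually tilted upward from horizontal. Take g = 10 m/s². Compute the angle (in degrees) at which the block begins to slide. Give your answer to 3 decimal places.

43.531°

At the threshold of sliding, static friction is at its maximum μ_s N and exactly balances the weight component along the incline: mg sin θ = μ_s mg cos θ.
Hence tan θ = μ_s = 0.95, so θ = arctan(0.95) = 43.5312°.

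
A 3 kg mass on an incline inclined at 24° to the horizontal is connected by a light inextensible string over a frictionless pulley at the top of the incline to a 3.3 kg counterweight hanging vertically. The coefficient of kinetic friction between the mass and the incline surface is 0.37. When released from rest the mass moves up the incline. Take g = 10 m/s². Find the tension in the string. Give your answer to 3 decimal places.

For the mass on the incline: the weight component along the slope is m₁g sin 24° = 3 × 10 × 0.4067 = 12.201 N and the normal force is N = m₁g cos 24° = 27.406 N.
Kinetic friction opposes the mass's motion up the incline: f = μN = 0.37 × 27.406 = 10.140 N acting down the slope.
Newton's second law for the mass (up-slope positive): T − 12.201 − 10.140 = 3 a. For the hanging counterweight (downward positive): 3.3 × 10 − T = 3.3 a.
Adding the two equations eliminates T: 10.659 = 6.3 a, so a = 1.6919 m/s².
Then from the hanging counterweight's equation, T = 3.3 × (10 − 1.6919) = 27.417 N.

27.417 N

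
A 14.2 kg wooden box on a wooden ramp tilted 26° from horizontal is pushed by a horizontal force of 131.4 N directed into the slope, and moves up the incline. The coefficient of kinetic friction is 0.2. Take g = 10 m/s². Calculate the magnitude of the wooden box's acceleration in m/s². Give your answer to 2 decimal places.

1.32 m/s²

The horizontal push has components F cos 26° = 131.4 × 0.8988 = 118.102 N up the incline and F sin 26° = 131.4 × 0.4384 = 57.606 N pressing into the surface.
The normal force is therefore N = mg cos 26° + F sin 26° = 127.630 + 57.606 = 185.236 N, and kinetic friction down the slope is μN = 0.2 × 185.236 = 37.047 N.
Along the incline: F cos 26° − mg sin 26° − μN = ma, so 118.102 − 62.253 − 37.047 = 14.2 a, giving a = 1.3241 m/s².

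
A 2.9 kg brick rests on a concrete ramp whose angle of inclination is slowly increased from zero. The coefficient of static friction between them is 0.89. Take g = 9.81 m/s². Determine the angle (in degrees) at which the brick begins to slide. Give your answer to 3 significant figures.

41.7°

At the threshold of sliding, static friction is at its maximum μ_s N and exactly balances the weight component along the incline: mg sin θ = μ_s mg cos θ.
Hence tan θ = μ_s = 0.89, so θ = arctan(0.89) = 41.6691°.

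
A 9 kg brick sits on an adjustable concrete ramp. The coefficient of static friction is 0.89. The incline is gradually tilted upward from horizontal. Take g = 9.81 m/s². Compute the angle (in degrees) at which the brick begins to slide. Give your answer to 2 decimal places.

41.67°

At the threshold of sliding, static friction is at its maximum μ_s N and exactly balances the weight component along the incline: mg sin θ = μ_s mg cos θ.
Hence tan θ = μ_s = 0.89, so θ = arctan(0.89) = 41.6691°.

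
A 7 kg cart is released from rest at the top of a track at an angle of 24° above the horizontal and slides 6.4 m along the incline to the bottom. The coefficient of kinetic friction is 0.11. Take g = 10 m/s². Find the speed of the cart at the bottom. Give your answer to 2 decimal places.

The weight component along the incline is mg sin 24° = 28.472 N and the normal force is N = mg cos 24° = 63.948 N.
Friction up the slope is f = μN = 0.11 × 63.948 = 7.034 N, so the net downslope force is 28.472 − 7.034 = 21.438 N and a = 21.438 / 7 = 3.0626 m/s².
Starting from rest over a distance of 6.4 m, v² = 2aL = 2 × 3.0626 × 6.4 = 39.2013, so v = 6.2611 m/s.

6.26 m/s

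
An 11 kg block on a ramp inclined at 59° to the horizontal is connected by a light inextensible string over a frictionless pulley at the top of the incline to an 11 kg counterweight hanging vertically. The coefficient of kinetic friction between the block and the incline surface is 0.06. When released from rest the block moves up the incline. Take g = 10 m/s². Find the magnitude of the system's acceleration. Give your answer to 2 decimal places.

0.56 m/s²

For the block on the incline: the weight component along the slope is m₁g sin 59° = 11 × 10 × 0.8572 = 94.292 N and the normal force is N = m₁g cos 59° = 56.654 N.
Kinetic friction opposes the block's motion up the incline: f = μN = 0.06 × 56.654 = 3.399 N acting down the slope.
Newton's second law for the block (up-slope positive): T − 94.292 − 3.399 = 11 a. For the hanging counterweight (downward positive): 11 × 10 − T = 11 a.
Adding the two equations eliminates T: 12.309 = 22 a, so a = 0.5595 m/s².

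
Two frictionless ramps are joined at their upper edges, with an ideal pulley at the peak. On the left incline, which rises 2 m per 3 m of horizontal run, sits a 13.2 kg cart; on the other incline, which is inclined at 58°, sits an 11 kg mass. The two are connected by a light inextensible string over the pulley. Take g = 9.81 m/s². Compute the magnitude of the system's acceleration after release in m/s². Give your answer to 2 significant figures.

0.81 m/s²

Resolve each weight along its own incline: the 13.2 kg mass has component 13.2 × 9.81 × sin 33.69° = 71.829 N down its slope, and the 11 kg mass has 11 × 9.81 × sin 58° = 91.513 N down its slope.
The 11 kg side's 91.513 N exceeds the other side's 71.829 N, so that mass slides down and the 13.2 kg mass slides up. Taking that direction as positive, Newton's second law for the whole system gives 91.513 − 71.829 = (13.2 + 11) a, so a = 19.684 / 24.2 = 0.8134 m/s².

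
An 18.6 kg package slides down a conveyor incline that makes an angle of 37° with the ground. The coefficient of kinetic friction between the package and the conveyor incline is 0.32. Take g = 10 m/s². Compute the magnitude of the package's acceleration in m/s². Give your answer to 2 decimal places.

3.46 m/s²

Resolving the weight along the incline: the component pulling the package down the slope is mg sin 37° = 18.6 × 10 × 0.6018 = 111.935 N, and the normal force is N = mg cos 37° = 18.6 × 10 × 0.7986 = 148.540 N.
Kinetic friction acts up the slope with magnitude f = μN = 0.32 × 148.540 = 47.533 N.
Net force along the incline is 111.935 − 47.533 = 64.402 N, so a = 64.402 / 18.6 = 3.4625 m/s².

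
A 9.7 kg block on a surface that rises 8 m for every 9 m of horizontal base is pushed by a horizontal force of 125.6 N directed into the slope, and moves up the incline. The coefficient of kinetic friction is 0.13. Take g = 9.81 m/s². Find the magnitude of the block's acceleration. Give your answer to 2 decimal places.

1.09 m/s²

The horizontal push has components F cos 41.63° = 125.6 × 0.7474 = 93.873 N up the incline and F sin 41.63° = 125.6 × 0.6644 = 83.449 N pressing into the surface.
The normal force is therefore N = mg cos 41.63° + F sin 41.63° = 71.120 + 83.449 = 154.569 N, and kinetic friction down the slope is μN = 0.13 × 154.569 = 20.094 N.
Along the incline: F cos 41.63° − mg sin 41.63° − μN = ma, so 93.873 − 63.222 − 20.094 = 9.7 a, giving a = 1.0884 m/s².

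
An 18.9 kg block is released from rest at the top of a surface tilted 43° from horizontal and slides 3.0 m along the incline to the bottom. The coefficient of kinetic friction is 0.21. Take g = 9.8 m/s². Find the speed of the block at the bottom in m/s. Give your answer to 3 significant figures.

The weight component along the incline is mg sin 43° = 126.320 N and the normal force is N = mg cos 43° = 135.461 N.
Friction up the slope is f = μN = 0.21 × 135.461 = 28.447 N, so the net downslope force is 126.320 − 28.447 = 97.873 N and a = 97.873 / 18.9 = 5.1785 m/s².
Starting from rest over a distance of 3.0 m, v² = 2aL = 2 × 5.1785 × 3.0 = 31.0710, so v = 5.5741 m/s.

5.57 m/s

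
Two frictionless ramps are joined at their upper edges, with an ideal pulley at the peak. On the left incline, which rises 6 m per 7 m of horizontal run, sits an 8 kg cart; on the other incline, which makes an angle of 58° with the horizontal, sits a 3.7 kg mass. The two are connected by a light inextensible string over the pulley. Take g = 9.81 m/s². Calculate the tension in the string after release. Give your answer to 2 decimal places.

Resolve each weight along its own incline: the 8 kg mass has component 8 × 9.81 × sin 40.60° = 51.074 N down its slope, and the 3.7 kg mass has 3.7 × 9.81 × sin 58° = 30.782 N down its slope.
The 8 kg side's 51.074 N exceeds the other side's 30.782 N, so that mass slides down and the 3.7 kg mass slides up. Taking that direction as positive, Newton's second law for the whole system gives 51.074 − 30.782 = (8 + 3.7) a, so a = 20.292 / 11.7 = 1.7344 m/s².
For the 3.7 kg mass (up-slope positive): T − 30.782 = 3.7 × 1.7344, so T = 37.199 N.

37.20 N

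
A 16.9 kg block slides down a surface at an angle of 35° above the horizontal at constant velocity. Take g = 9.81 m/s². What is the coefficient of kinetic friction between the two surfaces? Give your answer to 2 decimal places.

0.70

At constant velocity the net force along the incline is zero: mg sin 35° = μ mg cos 35°.
So μ = tan 35° = 0.5736 / 0.8192 = 0.7002.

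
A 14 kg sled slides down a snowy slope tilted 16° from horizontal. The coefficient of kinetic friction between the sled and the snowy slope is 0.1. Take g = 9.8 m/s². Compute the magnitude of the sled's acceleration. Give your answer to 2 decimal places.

Resolving the weight along the incline: the component pulling the sled down the slope is mg sin 16° = 14 × 9.8 × 0.2756 = 37.812 N, and the normal force is N = mg cos 16° = 14 × 9.8 × 0.9613 = 131.890 N.
Kinetic friction acts up the slope with magnitude f = μN = 0.1 × 131.890 = 13.189 N.
Net force along the incline is 37.812 − 13.189 = 24.623 N, so a = 24.623 / 14 = 1.7588 m/s².

1.76 m/s²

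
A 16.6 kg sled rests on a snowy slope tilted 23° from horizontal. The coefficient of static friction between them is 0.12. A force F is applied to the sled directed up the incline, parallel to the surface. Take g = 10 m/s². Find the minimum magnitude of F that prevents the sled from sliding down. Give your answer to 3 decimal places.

46.525 N

The normal force is N = mg cos 23° = 152.804 N. With F at its minimum the sled is on the verge of sliding down, so static friction is at its maximum μ_s N = 0.12 × 152.804 = 18.336 N and acts up the slope.
Equilibrium along the incline: F + μ_s N = mg sin 23°, so F = 64.861 − 18.336 = 46.525 N.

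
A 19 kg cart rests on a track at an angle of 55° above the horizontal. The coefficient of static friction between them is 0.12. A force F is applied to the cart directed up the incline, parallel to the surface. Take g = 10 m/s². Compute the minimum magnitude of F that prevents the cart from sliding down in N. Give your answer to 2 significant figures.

140 N

The normal force is N = mg cos 55° = 108.980 N. With F at its minimum the cart is on the verge of sliding down, so static friction is at its maximum μ_s N = 0.12 × 108.980 = 13.078 N and acts up the slope.
Equilibrium along the incline: F + μ_s N = mg sin 55°, so F = 155.639 − 13.078 = 142.561 N.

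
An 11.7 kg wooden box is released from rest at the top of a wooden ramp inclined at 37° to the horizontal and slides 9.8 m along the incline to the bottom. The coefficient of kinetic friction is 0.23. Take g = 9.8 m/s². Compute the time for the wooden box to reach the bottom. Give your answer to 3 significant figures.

The weight component along the incline is mg sin 37° = 69.004 N and the normal force is N = mg cos 37° = 91.572 N.
Friction up the slope is f = μN = 0.23 × 91.572 = 21.062 N, so the net downslope force is 69.004 − 21.062 = 47.942 N and a = 47.942 / 11.7 = 4.0976 m/s².
Starting from rest, L = ½at², so t = √(2L/a) = √(2 × 9.8 / 4.0976) = 2.1871 s.

2.19 s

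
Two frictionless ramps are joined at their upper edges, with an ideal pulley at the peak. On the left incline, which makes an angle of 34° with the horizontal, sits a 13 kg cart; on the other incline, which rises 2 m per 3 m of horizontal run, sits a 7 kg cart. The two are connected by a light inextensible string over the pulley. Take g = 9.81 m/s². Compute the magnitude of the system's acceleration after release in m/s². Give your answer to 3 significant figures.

1.66 m/s²

Resolve each weight along its own incline: the 13 kg mass has component 13 × 9.81 × sin 34° = 71.314 N down its slope, and the 7 kg mass has 7 × 9.81 × sin 33.69° = 38.091 N down its slope.
The 13 kg side's 71.314 N exceeds the other side's 38.091 N, so that mass slides down and the 7 kg mass slides up. Taking that direction as positive, Newton's second law for the whole system gives 71.314 − 38.091 = (13 + 7) a, so a = 33.223 / 20 = 1.6611 m/s².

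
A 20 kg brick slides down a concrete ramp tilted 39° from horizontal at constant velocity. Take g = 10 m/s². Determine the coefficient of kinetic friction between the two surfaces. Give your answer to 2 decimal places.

0.81

At constant velocity the net force along the incline is zero: mg sin 39° = μ mg cos 39°.
So μ = tan 39° = 0.6293 / 0.7771 = 0.8098.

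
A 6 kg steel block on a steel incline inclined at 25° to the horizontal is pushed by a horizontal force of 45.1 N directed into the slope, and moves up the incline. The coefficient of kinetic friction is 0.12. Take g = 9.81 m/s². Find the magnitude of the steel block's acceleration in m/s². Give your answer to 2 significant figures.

The horizontal push has components F cos 25° = 45.1 × 0.9063 = 40.874 N up the incline and F sin 25° = 45.1 × 0.4226 = 19.059 N pressing into the surface.
The normal force is therefore N = mg cos 25° + F sin 25° = 53.345 + 19.059 = 72.404 N, and kinetic friction down the slope is μN = 0.12 × 72.404 = 8.688 N.
Along the incline: F cos 25° − mg sin 25° − μN = ma, so 40.874 − 24.874 − 8.688 = 6 a, giving a = 1.2187 m/s².

1.2 m/s²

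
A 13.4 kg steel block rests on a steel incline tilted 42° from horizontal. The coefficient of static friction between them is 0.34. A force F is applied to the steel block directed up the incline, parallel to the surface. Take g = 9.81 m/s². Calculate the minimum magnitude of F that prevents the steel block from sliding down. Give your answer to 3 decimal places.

The normal force is N = mg cos 42° = 97.689 N. With F at its minimum the steel block is on the verge of sliding down, so static friction is at its maximum μ_s N = 0.34 × 97.689 = 33.214 N and acts up the slope.
Equilibrium along the incline: F + μ_s N = mg sin 42°, so F = 87.960 − 33.214 = 54.746 N.

54.746 N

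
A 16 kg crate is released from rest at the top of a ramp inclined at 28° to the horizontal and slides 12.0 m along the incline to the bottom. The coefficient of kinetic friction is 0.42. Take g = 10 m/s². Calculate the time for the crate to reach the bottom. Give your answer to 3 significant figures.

The weight component along the incline is mg sin 28° = 75.115 N and the normal force is N = mg cos 28° = 141.272 N.
Friction up the slope is f = μN = 0.42 × 141.272 = 59.334 N, so the net downslope force is 75.115 − 59.334 = 15.781 N and a = 15.781 / 16 = 0.9863 m/s².
Starting from rest, L = ½at², so t = √(2L/a) = √(2 × 12.0 / 0.9863) = 4.9329 s.

4.93 s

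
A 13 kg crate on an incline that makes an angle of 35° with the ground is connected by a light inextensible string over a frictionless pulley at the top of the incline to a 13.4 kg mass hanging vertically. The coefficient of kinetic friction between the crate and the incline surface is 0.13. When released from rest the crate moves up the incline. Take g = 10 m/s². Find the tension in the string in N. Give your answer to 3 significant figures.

For the crate on the incline: the weight component along the slope is m₁g sin 35° = 13 × 10 × 0.5736 = 74.568 N and the normal force is N = m₁g cos 35° = 106.490 N.
Kinetic friction opposes the crate's motion up the incline: f = μN = 0.13 × 106.490 = 13.844 N acting down the slope.
Newton's second law for the crate (up-slope positive): T − 74.568 − 13.844 = 13 a. For the hanging mass (downward positive): 13.4 × 10 − T = 13.4 a.
Adding the two equations eliminates T: 45.588 = 26.4 a, so a = 1.7268 m/s².
Then from the hanging mass's equation, T = 13.4 × (10 − 1.7268) = 110.861 N.

111 N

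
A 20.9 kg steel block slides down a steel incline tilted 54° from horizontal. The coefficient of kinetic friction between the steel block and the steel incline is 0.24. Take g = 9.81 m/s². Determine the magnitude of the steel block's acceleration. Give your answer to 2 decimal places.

6.55 m/s²

Resolving the weight along the incline: the component pulling the steel block down the slope is mg sin 54° = 20.9 × 9.81 × 0.8090 = 165.868 N, and the normal force is N = mg cos 54° = 20.9 × 9.81 × 0.5878 = 120.516 N.
Kinetic friction acts up the slope with magnitude f = μN = 0.24 × 120.516 = 28.924 N.
Net force along the incline is 165.868 − 28.924 = 136.944 N, so a = 136.944 / 20.9 = 6.5523 m/s².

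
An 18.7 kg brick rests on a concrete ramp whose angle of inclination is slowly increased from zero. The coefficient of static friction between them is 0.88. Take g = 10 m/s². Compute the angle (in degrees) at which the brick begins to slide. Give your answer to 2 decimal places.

At the threshold of sliding, static friction is at its maximum μ_s N and exactly balances the weight component along the incline: mg sin θ = μ_s mg cos θ.
Hence tan θ = μ_s = 0.88, so θ = arctan(0.88) = 41.3478°.

41.35°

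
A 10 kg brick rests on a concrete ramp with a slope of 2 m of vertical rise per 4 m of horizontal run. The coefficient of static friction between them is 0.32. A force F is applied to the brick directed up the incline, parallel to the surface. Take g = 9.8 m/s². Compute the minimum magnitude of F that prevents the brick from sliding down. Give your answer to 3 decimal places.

The normal force is N = mg cos 26.57° = 87.654 N. With F at its minimum the brick is on the verge of sliding down, so static friction is at its maximum μ_s N = 0.32 × 87.654 = 28.049 N and acts up the slope.
Equilibrium along the incline: F + μ_s N = mg sin 26.57°, so F = 43.827 − 28.049 = 15.778 N.

15.778 N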